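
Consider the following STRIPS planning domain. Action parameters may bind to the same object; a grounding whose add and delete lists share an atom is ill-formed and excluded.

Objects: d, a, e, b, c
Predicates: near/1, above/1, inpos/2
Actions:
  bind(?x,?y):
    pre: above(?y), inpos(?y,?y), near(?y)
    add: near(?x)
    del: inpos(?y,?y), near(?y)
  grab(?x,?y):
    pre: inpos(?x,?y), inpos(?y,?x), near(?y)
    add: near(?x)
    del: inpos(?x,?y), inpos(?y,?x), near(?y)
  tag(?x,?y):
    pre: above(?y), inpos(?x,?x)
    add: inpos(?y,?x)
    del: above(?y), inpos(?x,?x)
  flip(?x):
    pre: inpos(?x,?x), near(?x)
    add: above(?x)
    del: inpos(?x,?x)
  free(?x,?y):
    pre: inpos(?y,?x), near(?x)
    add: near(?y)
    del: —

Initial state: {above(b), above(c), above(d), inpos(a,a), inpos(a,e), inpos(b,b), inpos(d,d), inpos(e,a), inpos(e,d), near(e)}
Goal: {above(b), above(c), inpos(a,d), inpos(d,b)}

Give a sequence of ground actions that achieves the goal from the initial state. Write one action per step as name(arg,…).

grab(a,e); tag(b,d); flip(a); tag(d,a)

1. grab(a,e)  →  {above(b), above(c), above(d), inpos(a,a), inpos(b,b), inpos(d,d), inpos(e,d), near(a)}
2. tag(b,d)  →  {above(b), above(c), inpos(a,a), inpos(d,b), inpos(d,d), inpos(e,d), near(a)}
3. flip(a)  →  {above(a), above(b), above(c), inpos(d,b), inpos(d,d), inpos(e,d), near(a)}
4. tag(d,a)  →  {above(b), above(c), inpos(a,d), inpos(d,b), inpos(e,d), near(a)}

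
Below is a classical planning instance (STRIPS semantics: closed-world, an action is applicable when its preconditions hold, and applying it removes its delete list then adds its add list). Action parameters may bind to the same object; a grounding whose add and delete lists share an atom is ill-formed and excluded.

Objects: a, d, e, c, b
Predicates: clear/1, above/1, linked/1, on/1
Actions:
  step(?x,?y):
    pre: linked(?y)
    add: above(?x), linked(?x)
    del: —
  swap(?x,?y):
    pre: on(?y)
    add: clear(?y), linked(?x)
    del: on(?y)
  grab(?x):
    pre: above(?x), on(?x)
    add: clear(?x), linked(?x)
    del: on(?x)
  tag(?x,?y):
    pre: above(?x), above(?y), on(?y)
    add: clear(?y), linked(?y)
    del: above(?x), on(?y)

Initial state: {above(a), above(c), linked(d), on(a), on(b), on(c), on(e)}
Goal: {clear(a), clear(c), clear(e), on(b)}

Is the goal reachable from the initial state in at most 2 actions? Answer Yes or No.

No

1. swap(a,a)  →  {above(a), above(c), clear(a), linked(a), linked(d), on(b), on(c), on(e)}
2. swap(a,e)  →  {above(a), above(c), clear(a), clear(e), linked(a), linked(d), on(b), on(c)}
3. swap(a,c)  →  {above(a), above(c), clear(a), clear(c), clear(e), linked(a), linked(d), on(b)}
optimal plan length = 3; 3 > 2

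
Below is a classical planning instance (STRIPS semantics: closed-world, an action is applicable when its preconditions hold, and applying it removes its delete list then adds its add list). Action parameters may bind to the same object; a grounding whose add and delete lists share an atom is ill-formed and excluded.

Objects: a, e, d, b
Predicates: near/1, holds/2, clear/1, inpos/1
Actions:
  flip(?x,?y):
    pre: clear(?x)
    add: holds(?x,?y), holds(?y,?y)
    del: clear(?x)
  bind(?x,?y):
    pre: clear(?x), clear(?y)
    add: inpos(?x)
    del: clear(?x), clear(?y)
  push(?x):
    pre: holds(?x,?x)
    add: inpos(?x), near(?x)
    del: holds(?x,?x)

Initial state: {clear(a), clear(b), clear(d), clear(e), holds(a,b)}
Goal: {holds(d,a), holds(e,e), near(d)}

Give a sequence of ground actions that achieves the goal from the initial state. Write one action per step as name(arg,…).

flip(a,e); flip(e,d); flip(d,a); push(d)

1. flip(a,e)  →  {clear(b), clear(d), clear(e), holds(a,b), holds(a,e), holds(e,e)}
2. flip(e,d)  →  {clear(b), clear(d), holds(a,b), holds(a,e), holds(d,d), holds(e,d), holds(e,e)}
3. flip(d,a)  →  {clear(b), holds(a,a), holds(a,b), holds(a,e), holds(d,a), holds(d,d), holds(e,d), holds(e,e)}
4. push(d)  →  {clear(b), holds(a,a), holds(a,b), holds(a,e), holds(d,a), holds(e,d), holds(e,e), inpos(d), near(d)}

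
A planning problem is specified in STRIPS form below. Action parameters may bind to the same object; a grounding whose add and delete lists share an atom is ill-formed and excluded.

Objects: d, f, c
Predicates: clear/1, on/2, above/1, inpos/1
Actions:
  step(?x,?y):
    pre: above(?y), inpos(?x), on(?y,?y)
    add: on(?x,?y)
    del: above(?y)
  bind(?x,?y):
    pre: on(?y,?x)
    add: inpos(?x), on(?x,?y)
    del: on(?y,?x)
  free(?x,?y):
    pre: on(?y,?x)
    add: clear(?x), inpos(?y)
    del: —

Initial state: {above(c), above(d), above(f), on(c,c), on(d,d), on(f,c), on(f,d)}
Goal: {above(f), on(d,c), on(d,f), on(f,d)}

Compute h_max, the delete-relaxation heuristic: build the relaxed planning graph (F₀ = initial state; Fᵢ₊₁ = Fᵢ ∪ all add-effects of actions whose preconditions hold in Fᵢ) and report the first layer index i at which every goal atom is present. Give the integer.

F0 = init (7 atoms)
F1 = F0 ∪ {clear(c), clear(d), inpos(c), inpos(d), inpos(f), on(c,f), on(d,f)}  (14 atoms)
F2 = F1 ∪ {clear(f), on(c,d), on(d,c)}  (17 atoms)
goal ⊆ F2  ⇒  h_max = 2

2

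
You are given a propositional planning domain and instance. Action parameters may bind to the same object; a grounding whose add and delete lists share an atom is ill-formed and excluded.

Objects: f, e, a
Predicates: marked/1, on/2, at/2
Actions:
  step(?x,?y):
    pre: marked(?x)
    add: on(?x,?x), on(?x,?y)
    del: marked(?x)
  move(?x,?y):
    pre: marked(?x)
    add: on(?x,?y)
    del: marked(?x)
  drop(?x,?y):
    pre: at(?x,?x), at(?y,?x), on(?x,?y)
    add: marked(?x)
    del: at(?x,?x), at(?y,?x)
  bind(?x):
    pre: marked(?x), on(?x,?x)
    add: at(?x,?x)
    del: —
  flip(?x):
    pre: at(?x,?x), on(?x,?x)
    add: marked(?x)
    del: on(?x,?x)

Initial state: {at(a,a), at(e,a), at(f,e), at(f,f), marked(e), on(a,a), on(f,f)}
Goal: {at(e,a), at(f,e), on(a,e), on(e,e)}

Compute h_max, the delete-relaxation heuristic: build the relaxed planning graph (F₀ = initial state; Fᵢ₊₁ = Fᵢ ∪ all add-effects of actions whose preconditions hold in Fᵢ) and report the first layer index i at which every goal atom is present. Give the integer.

F0 = init (7 atoms)
F1 = F0 ∪ {marked(a), marked(f), on(e,a), on(e,e), on(e,f)}  (12 atoms)
F2 = F1 ∪ {at(e,e), on(a,e), on(a,f), on(f,a), on(f,e)}  (17 atoms)
goal ⊆ F2  ⇒  h_max = 2

2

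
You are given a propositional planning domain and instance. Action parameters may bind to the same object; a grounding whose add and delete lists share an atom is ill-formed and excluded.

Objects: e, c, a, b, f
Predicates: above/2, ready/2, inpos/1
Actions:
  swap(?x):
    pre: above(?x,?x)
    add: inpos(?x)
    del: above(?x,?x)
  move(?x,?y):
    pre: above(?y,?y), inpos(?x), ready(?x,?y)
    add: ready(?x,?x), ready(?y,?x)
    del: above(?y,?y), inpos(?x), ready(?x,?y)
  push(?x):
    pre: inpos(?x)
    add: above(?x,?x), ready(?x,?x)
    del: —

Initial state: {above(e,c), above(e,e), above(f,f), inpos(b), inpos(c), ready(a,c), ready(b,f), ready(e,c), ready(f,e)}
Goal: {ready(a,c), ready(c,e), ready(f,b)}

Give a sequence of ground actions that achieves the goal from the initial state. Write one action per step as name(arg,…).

1. swap(e)  →  {above(e,c), above(f,f), inpos(b), inpos(c), inpos(e), ready(a,c), ready(b,f), ready(e,c), ready(f,e)}
2. move(b,f)  →  {above(e,c), inpos(c), inpos(e), ready(a,c), ready(b,b), ready(e,c), ready(f,b), ready(f,e)}
3. push(c)  →  {above(c,c), above(e,c), inpos(c), inpos(e), ready(a,c), ready(b,b), ready(c,c), ready(e,c), ready(f,b), ready(f,e)}
4. move(e,c)  →  {above(e,c), inpos(c), ready(a,c), ready(b,b), ready(c,c), ready(c,e), ready(e,e), ready(f,b), ready(f,e)}

swap(e); move(b,f); push(c); move(e,c)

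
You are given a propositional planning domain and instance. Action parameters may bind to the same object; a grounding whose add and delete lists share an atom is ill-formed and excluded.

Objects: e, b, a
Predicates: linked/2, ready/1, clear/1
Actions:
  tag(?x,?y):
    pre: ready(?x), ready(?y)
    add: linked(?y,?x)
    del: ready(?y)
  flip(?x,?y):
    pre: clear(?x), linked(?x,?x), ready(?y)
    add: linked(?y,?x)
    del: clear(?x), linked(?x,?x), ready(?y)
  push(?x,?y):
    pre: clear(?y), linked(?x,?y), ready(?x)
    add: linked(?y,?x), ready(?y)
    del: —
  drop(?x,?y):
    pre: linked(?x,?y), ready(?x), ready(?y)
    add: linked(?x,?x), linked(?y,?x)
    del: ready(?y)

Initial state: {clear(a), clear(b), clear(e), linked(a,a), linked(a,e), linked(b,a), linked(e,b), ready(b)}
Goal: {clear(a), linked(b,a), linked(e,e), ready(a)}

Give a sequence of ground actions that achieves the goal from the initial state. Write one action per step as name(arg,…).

push(b,a); push(a,e); tag(e,e)

1. push(b,a)  →  {clear(a), clear(b), clear(e), linked(a,a), linked(a,b), linked(a,e), linked(b,a), linked(e,b), ready(a), ready(b)}
2. push(a,e)  →  {clear(a), clear(b), clear(e), linked(a,a), linked(a,b), linked(a,e), linked(b,a), linked(e,a), linked(e,b), ready(a), ready(b), ready(e)}
3. tag(e,e)  →  {clear(a), clear(b), clear(e), linked(a,a), linked(a,b), linked(a,e), linked(b,a), linked(e,a), linked(e,b), linked(e,e), ready(a), ready(b)}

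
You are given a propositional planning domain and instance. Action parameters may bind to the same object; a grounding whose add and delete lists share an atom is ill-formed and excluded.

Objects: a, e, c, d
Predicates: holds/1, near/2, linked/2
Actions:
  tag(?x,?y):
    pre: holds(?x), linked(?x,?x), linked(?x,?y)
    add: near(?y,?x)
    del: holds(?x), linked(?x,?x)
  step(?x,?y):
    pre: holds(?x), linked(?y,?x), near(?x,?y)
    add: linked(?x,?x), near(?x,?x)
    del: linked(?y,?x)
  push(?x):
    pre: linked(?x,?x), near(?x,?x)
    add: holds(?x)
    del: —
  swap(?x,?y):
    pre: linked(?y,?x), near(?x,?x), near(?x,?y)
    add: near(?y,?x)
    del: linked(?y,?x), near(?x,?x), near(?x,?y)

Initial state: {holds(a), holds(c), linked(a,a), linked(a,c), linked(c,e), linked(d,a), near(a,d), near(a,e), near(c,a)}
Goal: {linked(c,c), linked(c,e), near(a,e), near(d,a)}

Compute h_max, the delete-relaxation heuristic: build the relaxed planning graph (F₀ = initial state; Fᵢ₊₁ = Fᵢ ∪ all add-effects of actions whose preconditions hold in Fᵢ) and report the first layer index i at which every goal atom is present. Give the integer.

F0 = init (9 atoms)
F1 = F0 ∪ {linked(c,c), near(a,a), near(c,c)}  (12 atoms)
F2 = F1 ∪ {near(a,c), near(d,a), near(e,c)}  (15 atoms)
goal ⊆ F2  ⇒  h_max = 2

2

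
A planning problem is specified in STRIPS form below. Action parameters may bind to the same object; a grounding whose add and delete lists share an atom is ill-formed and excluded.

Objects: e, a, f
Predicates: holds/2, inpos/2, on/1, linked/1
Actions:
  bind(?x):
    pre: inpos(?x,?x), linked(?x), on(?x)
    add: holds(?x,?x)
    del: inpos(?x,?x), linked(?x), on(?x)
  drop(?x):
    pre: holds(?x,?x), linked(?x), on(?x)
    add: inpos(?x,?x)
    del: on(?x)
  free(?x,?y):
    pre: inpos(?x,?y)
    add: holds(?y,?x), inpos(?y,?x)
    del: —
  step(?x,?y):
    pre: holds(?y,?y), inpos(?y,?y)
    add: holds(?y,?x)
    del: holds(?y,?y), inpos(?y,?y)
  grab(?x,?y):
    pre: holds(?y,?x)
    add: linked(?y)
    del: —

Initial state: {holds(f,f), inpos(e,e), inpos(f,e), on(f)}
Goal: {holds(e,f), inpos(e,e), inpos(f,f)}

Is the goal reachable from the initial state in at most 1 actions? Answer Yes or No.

No

1. free(f,e)  →  {holds(e,f), holds(f,f), inpos(e,e), inpos(e,f), inpos(f,e), on(f)}
2. grab(f,f)  →  {holds(e,f), holds(f,f), inpos(e,e), inpos(e,f), inpos(f,e), linked(f), on(f)}
3. drop(f)  →  {holds(e,f), holds(f,f), inpos(e,e), inpos(e,f), inpos(f,e), inpos(f,f), linked(f)}
optimal plan length = 3; 3 > 1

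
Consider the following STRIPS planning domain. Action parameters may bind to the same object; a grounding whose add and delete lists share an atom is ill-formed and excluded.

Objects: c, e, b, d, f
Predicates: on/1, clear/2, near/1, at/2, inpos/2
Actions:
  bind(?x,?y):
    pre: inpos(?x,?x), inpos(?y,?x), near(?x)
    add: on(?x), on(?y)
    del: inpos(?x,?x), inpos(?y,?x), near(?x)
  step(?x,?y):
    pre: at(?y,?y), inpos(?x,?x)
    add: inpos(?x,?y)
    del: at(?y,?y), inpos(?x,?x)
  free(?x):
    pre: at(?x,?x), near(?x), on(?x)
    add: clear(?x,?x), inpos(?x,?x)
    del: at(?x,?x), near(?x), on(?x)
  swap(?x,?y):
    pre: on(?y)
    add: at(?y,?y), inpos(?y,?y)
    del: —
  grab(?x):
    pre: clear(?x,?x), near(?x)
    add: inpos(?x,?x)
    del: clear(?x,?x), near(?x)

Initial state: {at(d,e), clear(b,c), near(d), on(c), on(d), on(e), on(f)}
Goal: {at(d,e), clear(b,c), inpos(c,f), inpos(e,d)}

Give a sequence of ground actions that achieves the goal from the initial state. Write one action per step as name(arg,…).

swap(c,c); swap(c,e); swap(c,d); step(e,d); swap(c,f); step(c,f)

1. swap(c,c)  →  {at(c,c), at(d,e), clear(b,c), inpos(c,c), near(d), on(c), on(d), on(e), on(f)}
2. swap(c,e)  →  {at(c,c), at(d,e), at(e,e), clear(b,c), inpos(c,c), inpos(e,e), near(d), on(c), on(d), on(e), on(f)}
3. swap(c,d)  →  {at(c,c), at(d,d), at(d,e), at(e,e), clear(b,c), inpos(c,c), inpos(d,d), inpos(e,e), near(d), on(c), on(d), on(e), on(f)}
4. step(e,d)  →  {at(c,c), at(d,e), at(e,e), clear(b,c), inpos(c,c), inpos(d,d), inpos(e,d), near(d), on(c), on(d), on(e), on(f)}
5. swap(c,f)  →  {at(c,c), at(d,e), at(e,e), at(f,f), clear(b,c), inpos(c,c), inpos(d,d), inpos(e,d), inpos(f,f), near(d), on(c), on(d), on(e), on(f)}
6. step(c,f)  →  {at(c,c), at(d,e), at(e,e), clear(b,c), inpos(c,f), inpos(d,d), inpos(e,d), inpos(f,f), near(d), on(c), on(d), on(e), on(f)}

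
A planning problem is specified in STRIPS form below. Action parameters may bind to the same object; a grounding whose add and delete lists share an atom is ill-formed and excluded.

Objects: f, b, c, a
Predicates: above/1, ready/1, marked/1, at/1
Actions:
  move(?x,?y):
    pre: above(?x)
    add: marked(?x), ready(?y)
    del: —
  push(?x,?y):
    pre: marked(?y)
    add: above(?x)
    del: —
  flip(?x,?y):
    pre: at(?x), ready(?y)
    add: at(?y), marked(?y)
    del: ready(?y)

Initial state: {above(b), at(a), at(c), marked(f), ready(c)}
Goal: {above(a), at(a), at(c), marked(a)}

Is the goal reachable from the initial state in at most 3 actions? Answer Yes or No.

1. push(a,f)  →  {above(a), above(b), at(a), at(c), marked(f), ready(c)}
2. move(a,f)  →  {above(a), above(b), at(a), at(c), marked(a), marked(f), ready(c), ready(f)}
optimal plan length = 2; 2 ≤ 3

Yes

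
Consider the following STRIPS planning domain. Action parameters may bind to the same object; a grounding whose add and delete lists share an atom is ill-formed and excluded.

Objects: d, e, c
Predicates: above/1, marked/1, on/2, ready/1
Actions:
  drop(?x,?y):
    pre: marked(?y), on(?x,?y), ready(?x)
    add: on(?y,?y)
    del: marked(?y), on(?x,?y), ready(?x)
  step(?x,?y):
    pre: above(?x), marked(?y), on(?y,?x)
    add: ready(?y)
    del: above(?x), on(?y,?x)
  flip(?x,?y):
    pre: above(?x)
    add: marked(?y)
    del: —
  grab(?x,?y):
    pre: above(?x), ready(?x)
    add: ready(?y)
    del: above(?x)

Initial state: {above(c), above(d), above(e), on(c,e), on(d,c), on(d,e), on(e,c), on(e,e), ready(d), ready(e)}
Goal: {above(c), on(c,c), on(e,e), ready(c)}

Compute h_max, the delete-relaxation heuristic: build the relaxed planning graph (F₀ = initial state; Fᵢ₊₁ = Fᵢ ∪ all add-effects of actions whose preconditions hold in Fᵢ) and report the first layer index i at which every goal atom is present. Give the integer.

2

F0 = init (10 atoms)
F1 = F0 ∪ {marked(c), marked(d), marked(e), ready(c)}  (14 atoms)
F2 = F1 ∪ {on(c,c)}  (15 atoms)
goal ⊆ F2  ⇒  h_max = 2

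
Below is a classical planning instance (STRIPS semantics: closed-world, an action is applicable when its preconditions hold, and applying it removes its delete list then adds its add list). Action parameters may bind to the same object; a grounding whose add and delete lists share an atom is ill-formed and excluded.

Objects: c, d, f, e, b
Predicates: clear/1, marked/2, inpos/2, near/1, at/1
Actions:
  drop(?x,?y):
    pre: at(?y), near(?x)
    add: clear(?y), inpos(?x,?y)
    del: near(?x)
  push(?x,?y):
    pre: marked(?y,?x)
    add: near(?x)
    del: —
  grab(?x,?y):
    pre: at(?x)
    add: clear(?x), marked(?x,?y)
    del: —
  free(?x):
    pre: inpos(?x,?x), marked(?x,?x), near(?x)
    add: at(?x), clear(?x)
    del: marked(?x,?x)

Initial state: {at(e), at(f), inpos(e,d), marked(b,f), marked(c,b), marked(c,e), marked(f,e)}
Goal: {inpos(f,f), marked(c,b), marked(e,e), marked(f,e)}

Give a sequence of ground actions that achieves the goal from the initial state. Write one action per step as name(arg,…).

push(f,b); drop(f,f); grab(e,e)

1. push(f,b)  →  {at(e), at(f), inpos(e,d), marked(b,f), marked(c,b), marked(c,e), marked(f,e), near(f)}
2. drop(f,f)  →  {at(e), at(f), clear(f), inpos(e,d), inpos(f,f), marked(b,f), marked(c,b), marked(c,e), marked(f,e)}
3. grab(e,e)  →  {at(e), at(f), clear(e), clear(f), inpos(e,d), inpos(f,f), marked(b,f), marked(c,b), marked(c,e), marked(e,e), marked(f,e)}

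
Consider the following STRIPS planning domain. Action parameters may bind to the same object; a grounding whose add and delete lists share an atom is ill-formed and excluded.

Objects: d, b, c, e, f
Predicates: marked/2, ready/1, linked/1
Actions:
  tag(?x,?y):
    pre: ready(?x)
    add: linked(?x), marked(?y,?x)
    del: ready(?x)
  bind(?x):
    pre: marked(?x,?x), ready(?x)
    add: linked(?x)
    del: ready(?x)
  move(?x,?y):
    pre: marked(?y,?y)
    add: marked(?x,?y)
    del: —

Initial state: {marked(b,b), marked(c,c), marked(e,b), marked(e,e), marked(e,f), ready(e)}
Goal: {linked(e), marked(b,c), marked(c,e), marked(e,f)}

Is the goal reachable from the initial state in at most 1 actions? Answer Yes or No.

No

1. tag(e,c)  →  {linked(e), marked(b,b), marked(c,c), marked(c,e), marked(e,b), marked(e,e), marked(e,f)}
2. move(b,c)  →  {linked(e), marked(b,b), marked(b,c), marked(c,c), marked(c,e), marked(e,b), marked(e,e), marked(e,f)}
optimal plan length = 2; 2 > 1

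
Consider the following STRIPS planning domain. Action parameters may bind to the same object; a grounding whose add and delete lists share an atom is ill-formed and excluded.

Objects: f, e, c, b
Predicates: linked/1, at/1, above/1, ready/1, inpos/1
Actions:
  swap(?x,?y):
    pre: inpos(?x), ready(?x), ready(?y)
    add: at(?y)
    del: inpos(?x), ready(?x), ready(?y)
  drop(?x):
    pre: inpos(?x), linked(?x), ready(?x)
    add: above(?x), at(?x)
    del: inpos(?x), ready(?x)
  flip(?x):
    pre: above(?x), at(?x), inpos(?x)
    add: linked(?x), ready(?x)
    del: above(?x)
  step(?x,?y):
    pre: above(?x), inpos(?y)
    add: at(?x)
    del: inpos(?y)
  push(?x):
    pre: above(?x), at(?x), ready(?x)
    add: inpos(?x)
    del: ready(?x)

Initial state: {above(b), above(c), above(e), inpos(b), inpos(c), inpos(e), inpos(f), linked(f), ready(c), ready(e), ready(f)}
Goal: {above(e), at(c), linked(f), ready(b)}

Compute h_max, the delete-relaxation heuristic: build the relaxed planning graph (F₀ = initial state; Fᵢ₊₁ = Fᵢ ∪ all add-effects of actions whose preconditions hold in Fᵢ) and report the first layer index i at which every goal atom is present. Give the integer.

2

F0 = init (11 atoms)
F1 = F0 ∪ {above(f), at(b), at(c), at(e), at(f)}  (16 atoms)
F2 = F1 ∪ {linked(b), linked(c), linked(e), ready(b)}  (20 atoms)
goal ⊆ F2  ⇒  h_max = 2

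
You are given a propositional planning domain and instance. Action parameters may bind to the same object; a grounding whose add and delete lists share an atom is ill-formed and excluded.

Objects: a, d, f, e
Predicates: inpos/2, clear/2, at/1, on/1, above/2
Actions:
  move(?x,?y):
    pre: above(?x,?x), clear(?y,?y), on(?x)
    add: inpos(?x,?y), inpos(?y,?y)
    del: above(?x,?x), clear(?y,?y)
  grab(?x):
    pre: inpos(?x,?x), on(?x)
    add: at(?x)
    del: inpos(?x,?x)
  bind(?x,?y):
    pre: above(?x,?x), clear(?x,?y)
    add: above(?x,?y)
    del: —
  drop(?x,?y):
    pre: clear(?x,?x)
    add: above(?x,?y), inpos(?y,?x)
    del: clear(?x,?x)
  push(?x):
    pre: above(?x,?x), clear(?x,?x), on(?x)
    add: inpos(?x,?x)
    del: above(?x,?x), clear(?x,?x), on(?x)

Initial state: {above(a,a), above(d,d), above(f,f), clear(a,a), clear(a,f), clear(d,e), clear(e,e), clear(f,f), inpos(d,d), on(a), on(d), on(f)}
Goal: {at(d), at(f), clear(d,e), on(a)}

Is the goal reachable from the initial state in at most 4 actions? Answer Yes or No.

Yes

1. move(a,f)  →  {above(d,d), above(f,f), clear(a,a), clear(a,f), clear(d,e), clear(e,e), inpos(a,f), inpos(d,d), inpos(f,f), on(a), on(d), on(f)}
2. grab(d)  →  {above(d,d), above(f,f), at(d), clear(a,a), clear(a,f), clear(d,e), clear(e,e), inpos(a,f), inpos(f,f), on(a), on(d), on(f)}
3. grab(f)  →  {above(d,d), above(f,f), at(d), at(f), clear(a,a), clear(a,f), clear(d,e), clear(e,e), inpos(a,f), on(a), on(d), on(f)}
optimal plan length = 3; 3 ≤ 4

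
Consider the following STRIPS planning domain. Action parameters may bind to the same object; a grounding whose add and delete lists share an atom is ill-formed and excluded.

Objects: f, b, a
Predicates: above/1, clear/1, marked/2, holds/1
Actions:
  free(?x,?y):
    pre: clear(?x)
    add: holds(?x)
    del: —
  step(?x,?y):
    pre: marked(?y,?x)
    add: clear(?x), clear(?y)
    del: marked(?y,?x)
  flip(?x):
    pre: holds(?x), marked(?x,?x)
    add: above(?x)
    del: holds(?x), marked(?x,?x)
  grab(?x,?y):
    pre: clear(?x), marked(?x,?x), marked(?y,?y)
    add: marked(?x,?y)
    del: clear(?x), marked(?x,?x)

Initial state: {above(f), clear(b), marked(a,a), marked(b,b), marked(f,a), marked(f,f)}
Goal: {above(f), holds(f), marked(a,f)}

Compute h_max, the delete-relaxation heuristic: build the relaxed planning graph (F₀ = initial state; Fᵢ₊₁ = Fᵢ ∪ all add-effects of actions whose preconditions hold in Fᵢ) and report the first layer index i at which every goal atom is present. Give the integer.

F0 = init (6 atoms)
F1 = F0 ∪ {clear(a), clear(f), holds(b), marked(b,a), marked(b,f)}  (11 atoms)
F2 = F1 ∪ {above(b), holds(a), holds(f), marked(a,b), marked(a,f), marked(f,b)}  (17 atoms)
goal ⊆ F2  ⇒  h_max = 2

2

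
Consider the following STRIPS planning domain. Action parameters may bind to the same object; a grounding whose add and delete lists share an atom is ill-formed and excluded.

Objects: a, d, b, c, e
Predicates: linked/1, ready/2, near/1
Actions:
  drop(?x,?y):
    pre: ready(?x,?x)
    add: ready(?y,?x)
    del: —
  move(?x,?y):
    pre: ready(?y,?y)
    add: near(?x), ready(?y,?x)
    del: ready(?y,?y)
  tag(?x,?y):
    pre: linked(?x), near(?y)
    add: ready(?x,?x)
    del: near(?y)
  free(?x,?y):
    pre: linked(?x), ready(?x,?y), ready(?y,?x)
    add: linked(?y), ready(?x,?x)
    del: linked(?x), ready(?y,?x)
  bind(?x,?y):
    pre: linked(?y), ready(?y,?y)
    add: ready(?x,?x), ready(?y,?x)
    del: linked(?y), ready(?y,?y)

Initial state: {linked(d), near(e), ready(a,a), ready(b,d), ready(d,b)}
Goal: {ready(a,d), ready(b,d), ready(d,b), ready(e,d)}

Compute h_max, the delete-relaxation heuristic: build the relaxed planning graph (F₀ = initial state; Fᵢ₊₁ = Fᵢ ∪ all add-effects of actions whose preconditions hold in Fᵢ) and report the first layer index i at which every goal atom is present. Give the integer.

2

F0 = init (5 atoms)
F1 = F0 ∪ {linked(b), near(b), near(c), near(d), ready(a,b), ready(a,c), ready(a,d), ready(a,e), ready(b,a), ready(c,a), ready(d,a), ready(d,d), ready(e,a)}  (18 atoms)
F2 = F1 ∪ {linked(a), near(a), ready(b,b), ready(c,c), ready(c,d), ready(d,c), ready(d,e), ready(e,d), ready(e,e)}  (27 atoms)
goal ⊆ F2  ⇒  h_max = 2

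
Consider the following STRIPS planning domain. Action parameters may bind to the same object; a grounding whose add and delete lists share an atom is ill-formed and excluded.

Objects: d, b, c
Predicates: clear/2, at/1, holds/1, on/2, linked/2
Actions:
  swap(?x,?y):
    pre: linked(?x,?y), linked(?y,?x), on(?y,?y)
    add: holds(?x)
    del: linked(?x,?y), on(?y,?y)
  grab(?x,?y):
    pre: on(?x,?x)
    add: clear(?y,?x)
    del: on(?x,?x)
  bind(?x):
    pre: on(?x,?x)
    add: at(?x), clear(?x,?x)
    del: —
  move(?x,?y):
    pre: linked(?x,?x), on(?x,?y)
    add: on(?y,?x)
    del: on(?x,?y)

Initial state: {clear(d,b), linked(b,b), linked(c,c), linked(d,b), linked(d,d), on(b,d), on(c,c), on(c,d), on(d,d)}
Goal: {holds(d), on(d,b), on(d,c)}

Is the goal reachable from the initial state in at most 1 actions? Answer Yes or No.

1. swap(d,d)  →  {clear(d,b), holds(d), linked(b,b), linked(c,c), linked(d,b), on(b,d), on(c,c), on(c,d)}
2. move(b,d)  →  {clear(d,b), holds(d), linked(b,b), linked(c,c), linked(d,b), on(c,c), on(c,d), on(d,b)}
3. move(c,d)  →  {clear(d,b), holds(d), linked(b,b), linked(c,c), linked(d,b), on(c,c), on(d,b), on(d,c)}
optimal plan length = 3; 3 > 1

No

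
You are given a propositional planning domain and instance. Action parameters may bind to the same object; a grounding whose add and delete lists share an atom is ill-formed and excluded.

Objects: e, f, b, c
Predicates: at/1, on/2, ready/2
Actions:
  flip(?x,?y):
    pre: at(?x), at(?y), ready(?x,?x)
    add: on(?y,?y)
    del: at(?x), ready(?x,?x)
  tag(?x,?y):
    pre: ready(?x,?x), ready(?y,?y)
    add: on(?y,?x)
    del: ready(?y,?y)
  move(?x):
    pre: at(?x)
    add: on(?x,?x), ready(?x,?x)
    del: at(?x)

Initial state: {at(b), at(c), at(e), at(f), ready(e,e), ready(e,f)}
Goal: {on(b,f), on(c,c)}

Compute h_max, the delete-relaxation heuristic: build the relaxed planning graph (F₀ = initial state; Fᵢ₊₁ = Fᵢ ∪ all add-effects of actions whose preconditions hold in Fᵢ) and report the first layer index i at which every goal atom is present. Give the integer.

2

F0 = init (6 atoms)
F1 = F0 ∪ {on(b,b), on(c,c), on(e,e), on(f,f), ready(b,b), ready(c,c), ready(f,f)}  (13 atoms)
F2 = F1 ∪ {on(b,c), on(b,e), on(b,f), on(c,b), on(c,e), on(c,f), on(e,b), on(e,c), on(e,f), on(f,b), on(f,c), on(f,e)}  (25 atoms)
goal ⊆ F2  ⇒  h_max = 2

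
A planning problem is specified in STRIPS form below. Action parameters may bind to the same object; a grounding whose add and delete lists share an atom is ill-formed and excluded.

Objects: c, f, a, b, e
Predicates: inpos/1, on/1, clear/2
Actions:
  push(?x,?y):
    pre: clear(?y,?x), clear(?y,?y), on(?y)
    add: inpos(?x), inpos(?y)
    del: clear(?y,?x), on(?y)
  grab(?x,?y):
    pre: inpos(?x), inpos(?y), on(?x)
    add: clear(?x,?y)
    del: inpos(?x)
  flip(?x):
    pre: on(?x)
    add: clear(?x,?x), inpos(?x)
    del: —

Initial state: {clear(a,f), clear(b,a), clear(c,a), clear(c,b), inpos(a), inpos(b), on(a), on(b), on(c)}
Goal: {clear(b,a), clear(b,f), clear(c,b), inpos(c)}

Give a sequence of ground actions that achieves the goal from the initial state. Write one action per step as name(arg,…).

grab(a,a); push(f,a); grab(b,f); flip(c)

1. grab(a,a)  →  {clear(a,a), clear(a,f), clear(b,a), clear(c,a), clear(c,b), inpos(b), on(a), on(b), on(c)}
2. push(f,a)  →  {clear(a,a), clear(b,a), clear(c,a), clear(c,b), inpos(a), inpos(b), inpos(f), on(b), on(c)}
3. grab(b,f)  →  {clear(a,a), clear(b,a), clear(b,f), clear(c,a), clear(c,b), inpos(a), inpos(f), on(b), on(c)}
4. flip(c)  →  {clear(a,a), clear(b,a), clear(b,f), clear(c,a), clear(c,b), clear(c,c), inpos(a), inpos(c), inpos(f), on(b), on(c)}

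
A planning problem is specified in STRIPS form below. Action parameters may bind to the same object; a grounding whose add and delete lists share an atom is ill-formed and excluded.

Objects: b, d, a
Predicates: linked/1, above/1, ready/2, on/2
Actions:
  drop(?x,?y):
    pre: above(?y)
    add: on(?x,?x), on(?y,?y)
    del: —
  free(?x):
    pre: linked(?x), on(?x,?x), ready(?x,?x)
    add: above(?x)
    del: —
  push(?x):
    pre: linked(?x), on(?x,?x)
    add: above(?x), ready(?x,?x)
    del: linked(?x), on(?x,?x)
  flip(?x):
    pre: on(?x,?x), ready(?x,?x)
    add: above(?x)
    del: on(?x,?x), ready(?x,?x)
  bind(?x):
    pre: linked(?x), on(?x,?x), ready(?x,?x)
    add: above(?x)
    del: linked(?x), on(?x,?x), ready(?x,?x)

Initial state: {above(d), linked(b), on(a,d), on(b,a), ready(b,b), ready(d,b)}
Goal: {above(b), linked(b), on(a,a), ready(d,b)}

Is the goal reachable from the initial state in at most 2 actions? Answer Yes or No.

No

1. drop(b,d)  →  {above(d), linked(b), on(a,d), on(b,a), on(b,b), on(d,d), ready(b,b), ready(d,b)}
2. drop(a,d)  →  {above(d), linked(b), on(a,a), on(a,d), on(b,a), on(b,b), on(d,d), ready(b,b), ready(d,b)}
3. free(b)  →  {above(b), above(d), linked(b), on(a,a), on(a,d), on(b,a), on(b,b), on(d,d), ready(b,b), ready(d,b)}
optimal plan length = 3; 3 > 2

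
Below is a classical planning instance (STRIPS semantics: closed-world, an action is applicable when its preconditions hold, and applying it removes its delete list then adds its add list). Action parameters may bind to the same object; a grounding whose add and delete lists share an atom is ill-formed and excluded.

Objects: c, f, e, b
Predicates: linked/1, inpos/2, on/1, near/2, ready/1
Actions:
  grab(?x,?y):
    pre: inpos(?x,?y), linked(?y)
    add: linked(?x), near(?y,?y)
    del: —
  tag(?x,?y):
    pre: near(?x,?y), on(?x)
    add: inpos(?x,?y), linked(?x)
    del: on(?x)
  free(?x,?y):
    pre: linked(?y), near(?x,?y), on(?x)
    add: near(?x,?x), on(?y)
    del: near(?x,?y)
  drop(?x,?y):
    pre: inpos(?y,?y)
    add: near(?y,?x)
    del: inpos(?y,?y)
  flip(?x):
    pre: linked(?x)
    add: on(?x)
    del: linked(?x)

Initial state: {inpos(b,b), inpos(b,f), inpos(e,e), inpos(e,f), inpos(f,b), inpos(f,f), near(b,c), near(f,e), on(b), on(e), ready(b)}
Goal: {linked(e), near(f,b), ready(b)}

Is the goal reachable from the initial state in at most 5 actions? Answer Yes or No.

1. drop(c,e)  →  {inpos(b,b), inpos(b,f), inpos(e,f), inpos(f,b), inpos(f,f), near(b,c), near(e,c), near(f,e), on(b), on(e), ready(b)}
2. tag(e,c)  →  {inpos(b,b), inpos(b,f), inpos(e,c), inpos(e,f), inpos(f,b), inpos(f,f), linked(e), near(b,c), near(e,c), near(f,e), on(b), ready(b)}
3. drop(b,f)  →  {inpos(b,b), inpos(b,f), inpos(e,c), inpos(e,f), inpos(f,b), linked(e), near(b,c), near(e,c), near(f,b), near(f,e), on(b), ready(b)}
optimal plan length = 3; 3 ≤ 5

Yes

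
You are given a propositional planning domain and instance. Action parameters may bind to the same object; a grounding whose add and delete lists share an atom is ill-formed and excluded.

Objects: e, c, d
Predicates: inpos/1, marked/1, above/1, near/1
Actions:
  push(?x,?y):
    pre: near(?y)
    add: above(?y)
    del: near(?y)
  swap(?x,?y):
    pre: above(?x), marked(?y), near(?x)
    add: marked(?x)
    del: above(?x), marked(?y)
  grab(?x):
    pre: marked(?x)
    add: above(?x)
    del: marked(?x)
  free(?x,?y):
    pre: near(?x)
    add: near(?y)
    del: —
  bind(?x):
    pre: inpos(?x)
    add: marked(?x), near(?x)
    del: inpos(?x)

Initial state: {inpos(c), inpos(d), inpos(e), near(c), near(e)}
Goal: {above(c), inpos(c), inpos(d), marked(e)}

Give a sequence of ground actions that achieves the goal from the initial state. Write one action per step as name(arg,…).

push(e,c); bind(e)

1. push(e,c)  →  {above(c), inpos(c), inpos(d), inpos(e), near(e)}
2. bind(e)  →  {above(c), inpos(c), inpos(d), marked(e), near(e)}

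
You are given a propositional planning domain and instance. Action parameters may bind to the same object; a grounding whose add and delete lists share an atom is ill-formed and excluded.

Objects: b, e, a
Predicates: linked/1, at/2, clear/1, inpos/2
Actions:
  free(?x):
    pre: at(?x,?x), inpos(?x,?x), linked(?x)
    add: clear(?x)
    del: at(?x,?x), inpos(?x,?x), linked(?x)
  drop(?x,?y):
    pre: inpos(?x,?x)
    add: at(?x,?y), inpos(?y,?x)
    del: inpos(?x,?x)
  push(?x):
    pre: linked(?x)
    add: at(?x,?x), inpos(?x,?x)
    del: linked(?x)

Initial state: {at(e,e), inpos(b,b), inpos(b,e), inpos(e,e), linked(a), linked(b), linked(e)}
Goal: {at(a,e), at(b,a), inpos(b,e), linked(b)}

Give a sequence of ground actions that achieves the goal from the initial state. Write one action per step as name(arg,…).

1. drop(b,a)  →  {at(b,a), at(e,e), inpos(a,b), inpos(b,e), inpos(e,e), linked(a), linked(b), linked(e)}
2. push(a)  →  {at(a,a), at(b,a), at(e,e), inpos(a,a), inpos(a,b), inpos(b,e), inpos(e,e), linked(b), linked(e)}
3. drop(a,e)  →  {at(a,a), at(a,e), at(b,a), at(e,e), inpos(a,b), inpos(b,e), inpos(e,a), inpos(e,e), linked(b), linked(e)}

drop(b,a); push(a); drop(a,e)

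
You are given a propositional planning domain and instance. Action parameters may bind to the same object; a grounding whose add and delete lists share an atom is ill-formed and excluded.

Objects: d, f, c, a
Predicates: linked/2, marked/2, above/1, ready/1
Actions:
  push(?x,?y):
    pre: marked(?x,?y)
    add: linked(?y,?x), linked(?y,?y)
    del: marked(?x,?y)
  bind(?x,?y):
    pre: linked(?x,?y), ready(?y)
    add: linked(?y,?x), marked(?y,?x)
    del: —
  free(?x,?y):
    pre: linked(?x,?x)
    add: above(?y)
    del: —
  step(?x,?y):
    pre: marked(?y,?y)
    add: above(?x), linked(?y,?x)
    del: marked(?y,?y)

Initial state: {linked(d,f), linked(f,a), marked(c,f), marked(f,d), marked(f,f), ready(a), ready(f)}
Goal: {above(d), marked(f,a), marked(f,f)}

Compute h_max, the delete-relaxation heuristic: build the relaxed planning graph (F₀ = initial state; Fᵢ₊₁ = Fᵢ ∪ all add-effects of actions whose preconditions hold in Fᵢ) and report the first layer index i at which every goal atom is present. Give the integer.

2

F0 = init (7 atoms)
F1 = F0 ∪ {above(a), above(c), above(d), above(f), linked(a,f), linked(d,d), linked(f,c), linked(f,d), linked(f,f), marked(a,f)}  (17 atoms)
F2 = F1 ∪ {marked(f,a)}  (18 atoms)
goal ⊆ F2  ⇒  h_max = 2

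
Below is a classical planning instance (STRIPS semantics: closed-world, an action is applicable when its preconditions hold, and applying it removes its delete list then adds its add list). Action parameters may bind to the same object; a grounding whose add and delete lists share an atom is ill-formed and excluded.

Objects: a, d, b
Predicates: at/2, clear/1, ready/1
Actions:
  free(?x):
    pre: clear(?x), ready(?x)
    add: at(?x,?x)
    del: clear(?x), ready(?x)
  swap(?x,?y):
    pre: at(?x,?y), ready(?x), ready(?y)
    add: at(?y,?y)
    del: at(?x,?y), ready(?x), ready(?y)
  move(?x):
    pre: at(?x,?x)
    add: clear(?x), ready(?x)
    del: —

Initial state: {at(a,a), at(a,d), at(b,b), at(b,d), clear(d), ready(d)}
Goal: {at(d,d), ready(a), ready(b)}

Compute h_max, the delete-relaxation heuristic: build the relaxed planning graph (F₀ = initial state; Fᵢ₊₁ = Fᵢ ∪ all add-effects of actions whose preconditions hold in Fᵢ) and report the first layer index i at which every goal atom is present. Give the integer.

F0 = init (6 atoms)
F1 = F0 ∪ {at(d,d), clear(a), clear(b), ready(a), ready(b)}  (11 atoms)
goal ⊆ F1  ⇒  h_max = 1

1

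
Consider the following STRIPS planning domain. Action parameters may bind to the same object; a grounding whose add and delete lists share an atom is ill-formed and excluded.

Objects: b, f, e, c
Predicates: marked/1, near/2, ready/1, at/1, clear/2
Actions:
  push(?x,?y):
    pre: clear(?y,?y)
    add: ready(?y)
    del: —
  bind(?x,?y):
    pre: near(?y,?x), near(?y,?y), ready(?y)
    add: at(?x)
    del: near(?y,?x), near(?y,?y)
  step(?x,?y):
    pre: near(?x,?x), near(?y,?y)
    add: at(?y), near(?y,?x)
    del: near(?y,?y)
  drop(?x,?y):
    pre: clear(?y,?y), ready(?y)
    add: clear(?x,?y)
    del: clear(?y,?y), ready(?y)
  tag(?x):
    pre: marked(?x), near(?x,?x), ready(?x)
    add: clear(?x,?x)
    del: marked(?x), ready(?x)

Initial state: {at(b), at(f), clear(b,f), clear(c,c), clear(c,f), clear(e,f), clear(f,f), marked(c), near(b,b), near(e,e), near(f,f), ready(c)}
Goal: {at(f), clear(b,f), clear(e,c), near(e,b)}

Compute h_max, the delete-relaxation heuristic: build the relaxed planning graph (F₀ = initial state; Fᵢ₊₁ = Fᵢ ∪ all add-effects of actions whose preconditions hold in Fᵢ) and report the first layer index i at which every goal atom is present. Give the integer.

F0 = init (12 atoms)
F1 = F0 ∪ {at(e), clear(b,c), clear(e,c), clear(f,c), near(b,e), near(b,f), near(e,b), near(e,f), near(f,b), near(f,e), ready(f)}  (23 atoms)
goal ⊆ F1  ⇒  h_max = 1

1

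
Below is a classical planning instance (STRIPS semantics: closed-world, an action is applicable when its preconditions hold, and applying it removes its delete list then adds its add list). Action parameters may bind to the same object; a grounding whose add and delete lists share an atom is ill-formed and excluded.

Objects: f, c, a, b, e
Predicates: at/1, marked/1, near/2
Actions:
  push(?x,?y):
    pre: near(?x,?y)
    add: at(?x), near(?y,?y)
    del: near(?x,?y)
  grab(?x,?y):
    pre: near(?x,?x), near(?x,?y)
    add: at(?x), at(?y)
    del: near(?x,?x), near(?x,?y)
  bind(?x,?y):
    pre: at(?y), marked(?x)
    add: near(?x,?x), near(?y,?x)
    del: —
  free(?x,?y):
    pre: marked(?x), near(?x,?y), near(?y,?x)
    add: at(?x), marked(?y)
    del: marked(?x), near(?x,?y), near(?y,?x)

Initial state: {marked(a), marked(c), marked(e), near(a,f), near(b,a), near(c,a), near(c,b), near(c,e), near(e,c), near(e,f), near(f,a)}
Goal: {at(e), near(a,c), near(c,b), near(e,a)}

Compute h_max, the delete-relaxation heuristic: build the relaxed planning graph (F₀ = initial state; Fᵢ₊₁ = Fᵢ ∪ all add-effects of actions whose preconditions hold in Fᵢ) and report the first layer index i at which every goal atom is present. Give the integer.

F0 = init (11 atoms)
F1 = F0 ∪ {at(a), at(b), at(c), at(e), at(f), marked(f), near(a,a), near(b,b), near(c,c), near(e,e), near(f,f)}  (22 atoms)
F2 = F1 ∪ {near(a,c), near(a,e), near(b,c), near(b,e), near(b,f), near(c,f), near(e,a), near(f,c), near(f,e)}  (31 atoms)
goal ⊆ F2  ⇒  h_max = 2

2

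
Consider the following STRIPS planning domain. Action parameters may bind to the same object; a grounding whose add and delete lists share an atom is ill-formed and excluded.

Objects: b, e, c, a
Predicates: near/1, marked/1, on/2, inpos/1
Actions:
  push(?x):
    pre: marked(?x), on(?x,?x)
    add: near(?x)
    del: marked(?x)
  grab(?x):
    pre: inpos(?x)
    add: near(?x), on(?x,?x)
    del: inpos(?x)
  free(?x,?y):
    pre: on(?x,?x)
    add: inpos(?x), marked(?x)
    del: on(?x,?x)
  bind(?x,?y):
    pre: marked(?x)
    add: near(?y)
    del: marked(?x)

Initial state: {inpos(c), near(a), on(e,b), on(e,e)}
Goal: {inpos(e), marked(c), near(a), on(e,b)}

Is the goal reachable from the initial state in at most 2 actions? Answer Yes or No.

1. grab(c)  →  {near(a), near(c), on(c,c), on(e,b), on(e,e)}
2. free(e,b)  →  {inpos(e), marked(e), near(a), near(c), on(c,c), on(e,b)}
3. free(c,b)  →  {inpos(c), inpos(e), marked(c), marked(e), near(a), near(c), on(e,b)}
optimal plan length = 3; 3 > 2

No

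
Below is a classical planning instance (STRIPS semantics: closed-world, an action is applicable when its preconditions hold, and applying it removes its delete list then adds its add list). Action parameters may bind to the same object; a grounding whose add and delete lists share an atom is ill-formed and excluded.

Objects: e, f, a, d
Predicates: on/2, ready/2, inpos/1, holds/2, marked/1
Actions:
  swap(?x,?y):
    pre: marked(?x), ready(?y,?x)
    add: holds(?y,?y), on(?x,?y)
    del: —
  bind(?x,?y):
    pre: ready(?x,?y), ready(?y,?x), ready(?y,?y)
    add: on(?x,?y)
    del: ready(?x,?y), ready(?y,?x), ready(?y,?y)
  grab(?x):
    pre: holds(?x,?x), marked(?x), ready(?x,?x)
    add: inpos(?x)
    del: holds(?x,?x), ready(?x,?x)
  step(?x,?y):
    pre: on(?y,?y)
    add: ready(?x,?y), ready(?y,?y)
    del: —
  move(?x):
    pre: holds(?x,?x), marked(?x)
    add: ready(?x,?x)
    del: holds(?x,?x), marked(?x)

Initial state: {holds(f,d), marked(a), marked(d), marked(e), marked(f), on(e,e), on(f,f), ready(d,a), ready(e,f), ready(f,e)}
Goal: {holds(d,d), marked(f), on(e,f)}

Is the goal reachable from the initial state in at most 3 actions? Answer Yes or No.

1. swap(e,f)  →  {holds(f,d), holds(f,f), marked(a), marked(d), marked(e), marked(f), on(e,e), on(e,f), on(f,f), ready(d,a), ready(e,f), ready(f,e)}
2. swap(a,d)  →  {holds(d,d), holds(f,d), holds(f,f), marked(a), marked(d), marked(e), marked(f), on(a,d), on(e,e), on(e,f), on(f,f), ready(d,a), ready(e,f), ready(f,e)}
optimal plan length = 2; 2 ≤ 3

Yes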